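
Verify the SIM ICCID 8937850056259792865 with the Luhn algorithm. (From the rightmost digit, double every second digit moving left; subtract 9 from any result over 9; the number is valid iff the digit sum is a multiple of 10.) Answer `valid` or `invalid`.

invalid

From the right, keep odd positions and double even positions (subtract 9 from any doubled value over 9):
  doubled (positions 2,4,...): 3 4 5 1 3 0 1 5 9 → sum 31
  kept (positions 1,3,...): 5 8 9 9 2 5 0 8 3 8 → sum 57
Total = 88.
88 mod 10 = 8, so the number is invalid.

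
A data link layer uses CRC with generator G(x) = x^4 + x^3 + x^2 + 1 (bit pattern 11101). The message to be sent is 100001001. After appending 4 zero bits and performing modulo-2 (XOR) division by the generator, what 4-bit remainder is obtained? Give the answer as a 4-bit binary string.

1011

Append 4 zeros: 1000010010000. Divide by 11101 (XOR where the leading bit is 1):
  pos 0: 10000 XOR 11101 = 01101
  pos 1: 11011 XOR 11101 = 00110
  pos 3: 11000 XOR 11101 = 00101
  pos 5: 10110 XOR 11101 = 01011
  pos 6: 10110 XOR 11101 = 01011
  pos 7: 10110 XOR 11101 = 01011
  pos 8: 10110 XOR 11101 = 01011
Remainder (last 4 bits) = 1011. This is the CRC / FCS.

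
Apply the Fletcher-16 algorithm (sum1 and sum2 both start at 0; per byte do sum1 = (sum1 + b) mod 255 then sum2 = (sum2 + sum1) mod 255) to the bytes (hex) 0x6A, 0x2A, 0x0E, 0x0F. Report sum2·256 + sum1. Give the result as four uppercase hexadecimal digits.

Running sums (mod 255):
  after byte 0 (0x6A): sum1=106, sum2=106
  after byte 1 (0x2A): sum1=148, sum2=254
  after byte 2 (0x0E): sum1=162, sum2=161
  after byte 3 (0x0F): sum1=177, sum2=83
Checksum = sum2·256 + sum1 = 83·256 + 177 = 21425 = 0x53B1.

53B1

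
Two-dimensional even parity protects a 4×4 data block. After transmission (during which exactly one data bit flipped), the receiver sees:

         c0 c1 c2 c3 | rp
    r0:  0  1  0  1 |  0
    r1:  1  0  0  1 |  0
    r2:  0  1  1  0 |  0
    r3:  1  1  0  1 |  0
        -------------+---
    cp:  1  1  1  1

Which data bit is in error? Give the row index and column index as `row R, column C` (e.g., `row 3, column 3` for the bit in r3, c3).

Recompute each row's even parity and compare to rp:
  r0: data parity 0, sent rp 0 → ok
  r1: data parity 0, sent rp 0 → ok
  r2: data parity 0, sent rp 0 → ok
  r3: data parity 1, sent rp 0 → mismatch
Recompute each column's even parity and compare to cp:
  c0: data parity 0, sent cp 1 → mismatch
  c1: data parity 1, sent cp 1 → ok
  c2: data parity 1, sent cp 1 → ok
  c3: data parity 1, sent cp 1 → ok
Exactly one row (r3) and one column (c0) fail → the flipped bit is at their intersection.

row 3, column 0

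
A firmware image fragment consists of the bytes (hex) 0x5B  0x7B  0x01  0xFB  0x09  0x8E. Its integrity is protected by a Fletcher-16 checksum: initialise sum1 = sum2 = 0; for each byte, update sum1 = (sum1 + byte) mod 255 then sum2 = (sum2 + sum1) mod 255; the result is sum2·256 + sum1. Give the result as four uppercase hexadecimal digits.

266B

Running sums (mod 255):
  after byte 0 (0x5B): sum1=91, sum2=91
  after byte 1 (0x7B): sum1=214, sum2=50
  after byte 2 (0x01): sum1=215, sum2=10
  after byte 3 (0xFB): sum1=211, sum2=221
  after byte 4 (0x09): sum1=220, sum2=186
  after byte 5 (0x8E): sum1=107, sum2=38
Checksum = sum2·256 + sum1 = 38·256 + 107 = 9835 = 0x266B.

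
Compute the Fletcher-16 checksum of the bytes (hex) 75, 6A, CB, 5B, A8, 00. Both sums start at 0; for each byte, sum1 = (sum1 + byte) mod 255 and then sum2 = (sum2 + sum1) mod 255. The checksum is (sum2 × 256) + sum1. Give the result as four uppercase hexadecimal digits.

Running sums (mod 255):
  after byte 0 (75): sum1=117, sum2=117
  after byte 1 (6A): sum1=223, sum2=85
  after byte 2 (CB): sum1=171, sum2=1
  after byte 3 (5B): sum1=7, sum2=8
  after byte 4 (A8): sum1=175, sum2=183
  after byte 5 (00): sum1=175, sum2=103
Checksum = sum2·256 + sum1 = 103·256 + 175 = 26543 = 0x67AF.

67AF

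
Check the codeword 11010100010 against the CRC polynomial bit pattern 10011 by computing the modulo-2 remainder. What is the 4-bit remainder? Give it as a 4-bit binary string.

Modulo-2 division of 11010100010 by 10011:
  pos 0: 11010 XOR 10011 = 01001
  pos 1: 10011 XOR 10011 = 00000
Remainder = 0010 (nonzero — an error is detected).

0010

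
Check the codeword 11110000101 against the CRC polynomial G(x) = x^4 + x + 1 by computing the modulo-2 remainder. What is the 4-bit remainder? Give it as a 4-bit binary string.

Modulo-2 division of 11110000101 by 10011:
  pos 0: 11110 XOR 10011 = 01101
  pos 1: 11010 XOR 10011 = 01001
  pos 2: 10010 XOR 10011 = 00001
  pos 6: 10101 XOR 10011 = 00110
Remainder = 0110 (nonzero — an error is detected).

0110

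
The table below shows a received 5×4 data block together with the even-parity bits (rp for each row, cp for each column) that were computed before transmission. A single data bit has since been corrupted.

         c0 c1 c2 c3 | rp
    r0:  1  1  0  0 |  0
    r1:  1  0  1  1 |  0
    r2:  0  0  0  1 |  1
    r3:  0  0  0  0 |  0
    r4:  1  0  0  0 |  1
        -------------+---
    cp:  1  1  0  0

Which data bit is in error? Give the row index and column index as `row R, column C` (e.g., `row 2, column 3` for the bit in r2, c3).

Recompute each row's even parity and compare to rp:
  r0: data parity 0, sent rp 0 → ok
  r1: data parity 1, sent rp 0 → mismatch
  r2: data parity 1, sent rp 1 → ok
  r3: data parity 0, sent rp 0 → ok
  r4: data parity 1, sent rp 1 → ok
Recompute each column's even parity and compare to cp:
  c0: data parity 1, sent cp 1 → ok
  c1: data parity 1, sent cp 1 → ok
  c2: data parity 1, sent cp 0 → mismatch
  c3: data parity 0, sent cp 0 → ok
Exactly one row (r1) and one column (c2) fail → the flipped bit is at their intersection.

row 1, column 2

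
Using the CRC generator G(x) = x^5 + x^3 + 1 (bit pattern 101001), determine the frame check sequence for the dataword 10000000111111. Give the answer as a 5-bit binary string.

Append 5 zeros: 1000000011111100000. Divide by 101001 (XOR where the leading bit is 1):
  pos 0: 100000 XOR 101001 = 001001
  pos 2: 100100 XOR 101001 = 001101
  pos 4: 110111 XOR 101001 = 011110
  pos 5: 111101 XOR 101001 = 010100
  pos 6: 101001 XOR 101001 = 000000
  pos 12: 110000 XOR 101001 = 011001
  pos 13: 110010 XOR 101001 = 011011
Remainder (last 5 bits) = 11011. This is the CRC / FCS.

11011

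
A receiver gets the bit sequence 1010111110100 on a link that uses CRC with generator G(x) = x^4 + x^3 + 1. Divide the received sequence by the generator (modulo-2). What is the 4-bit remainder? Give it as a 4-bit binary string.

Modulo-2 division of 1010111110100 by 11001:
  pos 0: 10101 XOR 11001 = 01100
  pos 1: 11001 XOR 11001 = 00000
  pos 6: 11101 XOR 11001 = 00100
  pos 8: 10000 XOR 11001 = 01001
Remainder = 1001 (nonzero — an error is detected).

1001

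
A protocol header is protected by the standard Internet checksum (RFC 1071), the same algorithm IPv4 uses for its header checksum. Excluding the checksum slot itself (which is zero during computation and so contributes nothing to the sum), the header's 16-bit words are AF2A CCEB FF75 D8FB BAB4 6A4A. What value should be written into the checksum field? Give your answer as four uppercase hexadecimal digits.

One's-complement addition (fold any carry out of bit 15 back into bit 0):
  0xAF2A + 0xCCEB = 0x17C15 → wrap carry → 0x7C16
  0x7C16 + 0xFF75 = 0x17B8B → wrap carry → 0x7B8C
  0x7B8C + 0xD8FB = 0x15487 → wrap carry → 0x5488
  0x5488 + 0xBAB4 = 0x10F3C → wrap carry → 0x0F3D
  0x0F3D + 0x6A4A = 0x07987
One's-complement sum = 0x7987.
Checksum = ~0x7987 & 0xFFFF = 0x8678.

8678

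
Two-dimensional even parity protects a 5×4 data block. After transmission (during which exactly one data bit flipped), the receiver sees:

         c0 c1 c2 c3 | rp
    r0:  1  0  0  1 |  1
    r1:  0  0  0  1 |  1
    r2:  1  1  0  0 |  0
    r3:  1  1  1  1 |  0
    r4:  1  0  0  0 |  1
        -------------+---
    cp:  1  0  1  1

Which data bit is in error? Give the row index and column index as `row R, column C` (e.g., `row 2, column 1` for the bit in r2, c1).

row 0, column 0

Recompute each row's even parity and compare to rp:
  r0: data parity 0, sent rp 1 → mismatch
  r1: data parity 1, sent rp 1 → ok
  r2: data parity 0, sent rp 0 → ok
  r3: data parity 0, sent rp 0 → ok
  r4: data parity 1, sent rp 1 → ok
Recompute each column's even parity and compare to cp:
  c0: data parity 0, sent cp 1 → mismatch
  c1: data parity 0, sent cp 0 → ok
  c2: data parity 1, sent cp 1 → ok
  c3: data parity 1, sent cp 1 → ok
Exactly one row (r0) and one column (c0) fail → the flipped bit is at their intersection.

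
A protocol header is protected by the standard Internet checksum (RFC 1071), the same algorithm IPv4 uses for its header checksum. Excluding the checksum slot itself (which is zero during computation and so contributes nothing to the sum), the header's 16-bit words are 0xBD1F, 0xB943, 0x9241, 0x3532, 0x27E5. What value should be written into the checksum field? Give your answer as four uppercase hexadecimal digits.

One's-complement addition (fold any carry out of bit 15 back into bit 0):
  0xBD1F + 0xB943 = 0x17662 → wrap carry → 0x7663
  0x7663 + 0x9241 = 0x108A4 → wrap carry → 0x08A5
  0x08A5 + 0x3532 = 0x03DD7
  0x3DD7 + 0x27E5 = 0x065BC
One's-complement sum = 0x65BC.
Checksum = ~0x65BC & 0xFFFF = 0x9A43.

9A43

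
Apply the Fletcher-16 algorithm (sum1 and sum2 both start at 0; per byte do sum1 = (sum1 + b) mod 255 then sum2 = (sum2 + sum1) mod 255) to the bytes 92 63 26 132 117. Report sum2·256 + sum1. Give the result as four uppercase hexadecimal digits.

Running sums (mod 255):
  after byte 0 (92): sum1=92, sum2=92
  after byte 1 (63): sum1=155, sum2=247
  after byte 2 (26): sum1=181, sum2=173
  after byte 3 (132): sum1=58, sum2=231
  after byte 4 (117): sum1=175, sum2=151
Checksum = sum2·256 + sum1 = 151·256 + 175 = 38831 = 0x97AF.

97AF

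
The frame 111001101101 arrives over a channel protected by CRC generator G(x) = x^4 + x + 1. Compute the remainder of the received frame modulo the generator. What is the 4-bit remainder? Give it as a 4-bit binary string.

0100

Modulo-2 division of 111001101101 by 10011:
  pos 0: 11100 XOR 10011 = 01111
  pos 1: 11111 XOR 10011 = 01100
  pos 2: 11001 XOR 10011 = 01010
  pos 3: 10100 XOR 10011 = 00111
  pos 5: 11111 XOR 10011 = 01100
  pos 6: 11000 XOR 10011 = 01011
  pos 7: 10111 XOR 10011 = 00100
Remainder = 0100 (nonzero — an error is detected).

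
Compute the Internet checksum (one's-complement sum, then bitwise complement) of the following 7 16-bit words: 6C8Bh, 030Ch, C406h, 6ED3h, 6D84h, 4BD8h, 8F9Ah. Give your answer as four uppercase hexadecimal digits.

1497

One's-complement addition (fold any carry out of bit 15 back into bit 0):
  0x6C8B + 0x030C = 0x06F97
  0x6F97 + 0xC406 = 0x1339D → wrap carry → 0x339E
  0x339E + 0x6ED3 = 0x0A271
  0xA271 + 0x6D84 = 0x10FF5 → wrap carry → 0x0FF6
  0x0FF6 + 0x4BD8 = 0x05BCE
  0x5BCE + 0x8F9A = 0x0EB68
One's-complement sum = 0xEB68.
Checksum = ~0xEB68 & 0xFFFF = 0x1497.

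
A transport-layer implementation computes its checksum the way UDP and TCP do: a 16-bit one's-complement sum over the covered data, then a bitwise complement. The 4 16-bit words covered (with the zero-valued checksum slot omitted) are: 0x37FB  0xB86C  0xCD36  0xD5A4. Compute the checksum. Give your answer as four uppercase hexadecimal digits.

One's-complement addition (fold any carry out of bit 15 back into bit 0):
  0x37FB + 0xB86C = 0x0F067
  0xF067 + 0xCD36 = 0x1BD9D → wrap carry → 0xBD9E
  0xBD9E + 0xD5A4 = 0x19342 → wrap carry → 0x9343
One's-complement sum = 0x9343.
Checksum = ~0x9343 & 0xFFFF = 0x6CBC.

6CBC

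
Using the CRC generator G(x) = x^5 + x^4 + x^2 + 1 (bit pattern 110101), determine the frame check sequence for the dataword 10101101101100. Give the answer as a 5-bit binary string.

01001

Append 5 zeros: 1010110110110000000. Divide by 110101 (XOR where the leading bit is 1):
  pos 0: 101011 XOR 110101 = 011110
  pos 1: 111100 XOR 110101 = 001001
  pos 3: 100111 XOR 110101 = 010010
  pos 4: 100100 XOR 110101 = 010001
  pos 5: 100011 XOR 110101 = 010110
  pos 6: 101101 XOR 110101 = 011000
  pos 7: 110000 XOR 110101 = 000101
  pos 10: 101000 XOR 110101 = 011101
  pos 11: 111010 XOR 110101 = 001111
  pos 13: 111100 XOR 110101 = 001001
Remainder (last 5 bits) = 01001. This is the CRC / FCS.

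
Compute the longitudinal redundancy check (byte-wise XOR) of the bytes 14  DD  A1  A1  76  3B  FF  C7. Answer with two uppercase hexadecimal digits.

BC

XOR the bytes together:
  start with 0x14
  0x14 ⊕ 0xDD = 0xC9
  0xC9 ⊕ 0xA1 = 0x68
  0x68 ⊕ 0xA1 = 0xC9
  0xC9 ⊕ 0x76 = 0xBF
  0xBF ⊕ 0x3B = 0x84
  0x84 ⊕ 0xFF = 0x7B
  0x7B ⊕ 0xC7 = 0xBC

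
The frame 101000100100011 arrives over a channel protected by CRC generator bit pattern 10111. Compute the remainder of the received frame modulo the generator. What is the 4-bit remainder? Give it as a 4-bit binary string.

0000

Modulo-2 division of 101000100100011 by 10111:
  pos 0: 10100 XOR 10111 = 00011
  pos 3: 11010 XOR 10111 = 01101
  pos 4: 11010 XOR 10111 = 01101
  pos 5: 11011 XOR 10111 = 01100
  pos 6: 11000 XOR 10111 = 01111
  pos 7: 11110 XOR 10111 = 01001
  pos 8: 10010 XOR 10111 = 00101
  pos 10: 10111 XOR 10111 = 00000
Remainder = 0000 (zero — the frame passes the CRC check).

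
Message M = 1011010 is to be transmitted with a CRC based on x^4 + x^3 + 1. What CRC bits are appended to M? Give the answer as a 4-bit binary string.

Append 4 zeros: 10110100000. Divide by 11001 (XOR where the leading bit is 1):
  pos 0: 10110 XOR 11001 = 01111
  pos 1: 11111 XOR 11001 = 00110
  pos 3: 11000 XOR 11001 = 00001
Remainder (last 4 bits) = 1000. This is the CRC / FCS.

1000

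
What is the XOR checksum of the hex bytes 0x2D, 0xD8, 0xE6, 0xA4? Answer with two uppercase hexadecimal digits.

XOR the bytes together:
  start with 0x2D
  0x2D ⊕ 0xD8 = 0xF5
  0xF5 ⊕ 0xE6 = 0x13
  0x13 ⊕ 0xA4 = 0xB7

B7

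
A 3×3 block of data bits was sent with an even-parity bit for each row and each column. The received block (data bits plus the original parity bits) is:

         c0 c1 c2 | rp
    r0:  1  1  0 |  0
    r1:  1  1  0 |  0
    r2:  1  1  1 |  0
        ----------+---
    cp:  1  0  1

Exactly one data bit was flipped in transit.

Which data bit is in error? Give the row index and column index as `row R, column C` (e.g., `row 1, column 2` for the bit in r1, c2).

row 2, column 1

Recompute each row's even parity and compare to rp:
  r0: data parity 0, sent rp 0 → ok
  r1: data parity 0, sent rp 0 → ok
  r2: data parity 1, sent rp 0 → mismatch
Recompute each column's even parity and compare to cp:
  c0: data parity 1, sent cp 1 → ok
  c1: data parity 1, sent cp 0 → mismatch
  c2: data parity 1, sent cp 1 → ok
Exactly one row (r2) and one column (c1) fail → the flipped bit is at their intersection.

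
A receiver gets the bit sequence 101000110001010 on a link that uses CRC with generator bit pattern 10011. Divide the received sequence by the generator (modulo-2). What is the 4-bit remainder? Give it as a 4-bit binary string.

0010

Modulo-2 division of 101000110001010 by 10011:
  pos 0: 10100 XOR 10011 = 00111
  pos 2: 11101 XOR 10011 = 01110
  pos 3: 11101 XOR 10011 = 01110
  pos 4: 11100 XOR 10011 = 01111
  pos 5: 11110 XOR 10011 = 01101
  pos 6: 11010 XOR 10011 = 01001
  pos 7: 10011 XOR 10011 = 00000
Remainder = 0010 (nonzero — an error is detected).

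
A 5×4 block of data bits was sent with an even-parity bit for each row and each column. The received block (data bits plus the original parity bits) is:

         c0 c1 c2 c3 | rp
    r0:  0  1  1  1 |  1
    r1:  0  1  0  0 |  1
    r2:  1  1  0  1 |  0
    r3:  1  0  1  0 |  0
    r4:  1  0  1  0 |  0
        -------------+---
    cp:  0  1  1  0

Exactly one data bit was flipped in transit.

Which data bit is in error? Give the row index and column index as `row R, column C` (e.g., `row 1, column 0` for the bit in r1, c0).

row 2, column 0

Recompute each row's even parity and compare to rp:
  r0: data parity 1, sent rp 1 → ok
  r1: data parity 1, sent rp 1 → ok
  r2: data parity 1, sent rp 0 → mismatch
  r3: data parity 0, sent rp 0 → ok
  r4: data parity 0, sent rp 0 → ok
Recompute each column's even parity and compare to cp:
  c0: data parity 1, sent cp 0 → mismatch
  c1: data parity 1, sent cp 1 → ok
  c2: data parity 1, sent cp 1 → ok
  c3: data parity 0, sent cp 0 → ok
Exactly one row (r2) and one column (c0) fail → the flipped bit is at their intersection.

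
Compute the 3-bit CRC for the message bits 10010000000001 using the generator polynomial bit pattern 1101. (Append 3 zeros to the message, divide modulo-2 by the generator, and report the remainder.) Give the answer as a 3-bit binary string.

Append 3 zeros: 10010000000001000. Divide by 1101 (XOR where the leading bit is 1):
  pos 0: 1001 XOR 1101 = 0100
  pos 1: 1000 XOR 1101 = 0101
  pos 2: 1010 XOR 1101 = 0111
  pos 3: 1110 XOR 1101 = 0011
  pos 5: 1100 XOR 1101 = 0001
  pos 8: 1000 XOR 1101 = 0101
  pos 9: 1010 XOR 1101 = 0111
  pos 10: 1111 XOR 1101 = 0010
  pos 12: 1000 XOR 1101 = 0101
  pos 13: 1010 XOR 1101 = 0111
Remainder (last 3 bits) = 111. This is the CRC / FCS.

111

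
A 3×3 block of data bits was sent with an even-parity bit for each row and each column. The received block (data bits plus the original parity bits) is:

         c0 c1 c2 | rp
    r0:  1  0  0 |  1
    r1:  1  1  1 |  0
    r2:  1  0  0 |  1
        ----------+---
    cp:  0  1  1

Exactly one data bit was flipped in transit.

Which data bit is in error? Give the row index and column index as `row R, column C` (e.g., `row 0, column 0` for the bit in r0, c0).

Recompute each row's even parity and compare to rp:
  r0: data parity 1, sent rp 1 → ok
  r1: data parity 1, sent rp 0 → mismatch
  r2: data parity 1, sent rp 1 → ok
Recompute each column's even parity and compare to cp:
  c0: data parity 1, sent cp 0 → mismatch
  c1: data parity 1, sent cp 1 → ok
  c2: data parity 1, sent cp 1 → ok
Exactly one row (r1) and one column (c0) fail → the flipped bit is at their intersection.

row 1, column 0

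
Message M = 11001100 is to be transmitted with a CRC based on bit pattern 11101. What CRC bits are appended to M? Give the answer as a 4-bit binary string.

1010

Append 4 zeros: 110011000000. Divide by 11101 (XOR where the leading bit is 1):
  pos 0: 11001 XOR 11101 = 00100
  pos 2: 10010 XOR 11101 = 01111
  pos 3: 11110 XOR 11101 = 00011
  pos 6: 11000 XOR 11101 = 00101
Remainder (last 4 bits) = 1010. This is the CRC / FCS.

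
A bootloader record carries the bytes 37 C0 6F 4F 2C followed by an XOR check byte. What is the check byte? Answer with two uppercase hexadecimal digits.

FB

XOR the bytes together:
  start with 0x37
  0x37 ⊕ 0xC0 = 0xF7
  0xF7 ⊕ 0x6F = 0x98
  0x98 ⊕ 0x4F = 0xD7
  0xD7 ⊕ 0x2C = 0xFB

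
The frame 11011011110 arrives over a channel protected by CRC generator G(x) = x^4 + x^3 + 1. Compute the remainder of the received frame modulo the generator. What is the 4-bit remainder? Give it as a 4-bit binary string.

0000

Modulo-2 division of 11011011110 by 11001:
  pos 0: 11011 XOR 11001 = 00010
  pos 3: 10011 XOR 11001 = 01010
  pos 4: 10101 XOR 11001 = 01100
  pos 5: 11001 XOR 11001 = 00000
Remainder = 0000 (zero — the frame passes the CRC check).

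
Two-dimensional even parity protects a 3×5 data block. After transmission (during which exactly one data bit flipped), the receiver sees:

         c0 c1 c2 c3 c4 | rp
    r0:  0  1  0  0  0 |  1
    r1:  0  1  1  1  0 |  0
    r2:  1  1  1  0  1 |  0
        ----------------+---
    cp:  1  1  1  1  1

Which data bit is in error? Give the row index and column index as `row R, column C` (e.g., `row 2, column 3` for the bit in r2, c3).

row 1, column 2

Recompute each row's even parity and compare to rp:
  r0: data parity 1, sent rp 1 → ok
  r1: data parity 1, sent rp 0 → mismatch
  r2: data parity 0, sent rp 0 → ok
Recompute each column's even parity and compare to cp:
  c0: data parity 1, sent cp 1 → ok
  c1: data parity 1, sent cp 1 → ok
  c2: data parity 0, sent cp 1 → mismatch
  c3: data parity 1, sent cp 1 → ok
  c4: data parity 1, sent cp 1 → ok
Exactly one row (r1) and one column (c2) fail → the flipped bit is at their intersection.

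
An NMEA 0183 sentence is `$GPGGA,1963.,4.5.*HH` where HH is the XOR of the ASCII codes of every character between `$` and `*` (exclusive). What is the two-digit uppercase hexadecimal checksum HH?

74

XOR the ASCII codes of the payload characters:
  'G' = 0x47 → acc = 0x47
  'P' = 0x50 → acc = 0x17
  'G' = 0x47 → acc = 0x50
  'G' = 0x47 → acc = 0x17
  'A' = 0x41 → acc = 0x56
  ',' = 0x2C → acc = 0x7A
  '1' = 0x31 → acc = 0x4B
  '9' = 0x39 → acc = 0x72
  '6' = 0x36 → acc = 0x44
  '3' = 0x33 → acc = 0x77
  '.' = 0x2E → acc = 0x59
  ',' = 0x2C → acc = 0x75
  '4' = 0x34 → acc = 0x41
  '.' = 0x2E → acc = 0x6F
  '5' = 0x35 → acc = 0x5A
  '.' = 0x2E → acc = 0x74
Checksum = 0x74.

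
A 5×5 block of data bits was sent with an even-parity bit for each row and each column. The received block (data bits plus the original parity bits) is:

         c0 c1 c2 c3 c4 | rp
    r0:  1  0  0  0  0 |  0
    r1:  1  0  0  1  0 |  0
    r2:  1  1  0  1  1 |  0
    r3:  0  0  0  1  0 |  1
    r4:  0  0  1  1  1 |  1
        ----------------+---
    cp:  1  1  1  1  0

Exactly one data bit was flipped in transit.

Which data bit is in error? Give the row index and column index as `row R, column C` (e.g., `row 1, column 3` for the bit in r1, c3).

Recompute each row's even parity and compare to rp:
  r0: data parity 1, sent rp 0 → mismatch
  r1: data parity 0, sent rp 0 → ok
  r2: data parity 0, sent rp 0 → ok
  r3: data parity 1, sent rp 1 → ok
  r4: data parity 1, sent rp 1 → ok
Recompute each column's even parity and compare to cp:
  c0: data parity 1, sent cp 1 → ok
  c1: data parity 1, sent cp 1 → ok
  c2: data parity 1, sent cp 1 → ok
  c3: data parity 0, sent cp 1 → mismatch
  c4: data parity 0, sent cp 0 → ok
Exactly one row (r0) and one column (c3) fail → the flipped bit is at their intersection.

row 0, column 3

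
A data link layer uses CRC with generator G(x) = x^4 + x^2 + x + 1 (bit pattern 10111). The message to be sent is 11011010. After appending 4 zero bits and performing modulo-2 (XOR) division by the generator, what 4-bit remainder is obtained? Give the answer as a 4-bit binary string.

Append 4 zeros: 110110100000. Divide by 10111 (XOR where the leading bit is 1):
  pos 0: 11011 XOR 10111 = 01100
  pos 1: 11000 XOR 10111 = 01111
  pos 2: 11111 XOR 10111 = 01000
  pos 3: 10000 XOR 10111 = 00111
  pos 5: 11100 XOR 10111 = 01011
  pos 6: 10110 XOR 10111 = 00001
Remainder (last 4 bits) = 0010. This is the CRC / FCS.

0010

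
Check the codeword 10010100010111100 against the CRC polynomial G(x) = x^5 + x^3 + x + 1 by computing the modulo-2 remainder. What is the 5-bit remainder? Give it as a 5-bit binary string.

00000

Modulo-2 division of 10010100010111100 by 101011:
  pos 0: 100101 XOR 101011 = 001110
  pos 2: 111000 XOR 101011 = 010011
  pos 3: 100110 XOR 101011 = 001101
  pos 5: 110110 XOR 101011 = 011101
  pos 6: 111011 XOR 101011 = 010000
  pos 7: 100001 XOR 101011 = 001010
  pos 9: 101011 XOR 101011 = 000000
Remainder = 00000 (zero — the frame passes the CRC check).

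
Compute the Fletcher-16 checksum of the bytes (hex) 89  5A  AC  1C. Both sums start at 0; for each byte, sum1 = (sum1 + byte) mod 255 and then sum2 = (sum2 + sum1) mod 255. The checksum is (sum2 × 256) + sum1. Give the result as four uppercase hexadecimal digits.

Running sums (mod 255):
  after byte 0 (89): sum1=137, sum2=137
  after byte 1 (5A): sum1=227, sum2=109
  after byte 2 (AC): sum1=144, sum2=253
  after byte 3 (1C): sum1=172, sum2=170
Checksum = sum2·256 + sum1 = 170·256 + 172 = 43692 = 0xAAAC.

AAAC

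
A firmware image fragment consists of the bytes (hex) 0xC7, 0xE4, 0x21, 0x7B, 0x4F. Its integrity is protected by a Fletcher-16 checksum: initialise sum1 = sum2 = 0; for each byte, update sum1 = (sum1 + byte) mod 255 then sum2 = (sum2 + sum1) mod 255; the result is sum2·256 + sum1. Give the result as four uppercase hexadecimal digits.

Running sums (mod 255):
  after byte 0 (0xC7): sum1=199, sum2=199
  after byte 1 (0xE4): sum1=172, sum2=116
  after byte 2 (0x21): sum1=205, sum2=66
  after byte 3 (0x7B): sum1=73, sum2=139
  after byte 4 (0x4F): sum1=152, sum2=36
Checksum = sum2·256 + sum1 = 36·256 + 152 = 9368 = 0x2498.

2498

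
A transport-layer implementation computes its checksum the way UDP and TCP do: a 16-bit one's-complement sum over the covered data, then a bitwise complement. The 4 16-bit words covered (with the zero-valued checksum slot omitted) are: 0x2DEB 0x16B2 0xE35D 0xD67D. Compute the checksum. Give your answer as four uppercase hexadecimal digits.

0187

One's-complement addition (fold any carry out of bit 15 back into bit 0):
  0x2DEB + 0x16B2 = 0x0449D
  0x449D + 0xE35D = 0x127FA → wrap carry → 0x27FB
  0x27FB + 0xD67D = 0x0FE78
One's-complement sum = 0xFE78.
Checksum = ~0xFE78 & 0xFFFF = 0x0187.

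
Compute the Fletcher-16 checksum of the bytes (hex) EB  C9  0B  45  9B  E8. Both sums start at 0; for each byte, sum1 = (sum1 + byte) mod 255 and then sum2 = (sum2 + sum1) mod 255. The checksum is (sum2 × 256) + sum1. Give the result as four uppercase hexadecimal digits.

Running sums (mod 255):
  after byte 0 (EB): sum1=235, sum2=235
  after byte 1 (C9): sum1=181, sum2=161
  after byte 2 (0B): sum1=192, sum2=98
  after byte 3 (45): sum1=6, sum2=104
  after byte 4 (9B): sum1=161, sum2=10
  after byte 5 (E8): sum1=138, sum2=148
Checksum = sum2·256 + sum1 = 148·256 + 138 = 38026 = 0x948A.

948A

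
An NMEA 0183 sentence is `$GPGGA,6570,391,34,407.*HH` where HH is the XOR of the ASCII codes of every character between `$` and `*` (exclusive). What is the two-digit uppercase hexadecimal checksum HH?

73

XOR the ASCII codes of the payload characters:
  'G' = 0x47 → acc = 0x47
  'P' = 0x50 → acc = 0x17
  'G' = 0x47 → acc = 0x50
  'G' = 0x47 → acc = 0x17
  'A' = 0x41 → acc = 0x56
  ',' = 0x2C → acc = 0x7A
  '6' = 0x36 → acc = 0x4C
  '5' = 0x35 → acc = 0x79
  '7' = 0x37 → acc = 0x4E
  '0' = 0x30 → acc = 0x7E
  ',' = 0x2C → acc = 0x52
  '3' = 0x33 → acc = 0x61
  '9' = 0x39 → acc = 0x58
  '1' = 0x31 → acc = 0x69
  ',' = 0x2C → acc = 0x45
  '3' = 0x33 → acc = 0x76
  '4' = 0x34 → acc = 0x42
  ',' = 0x2C → acc = 0x6E
  '4' = 0x34 → acc = 0x5A
  '0' = 0x30 → acc = 0x6A
  '7' = 0x37 → acc = 0x5D
  '.' = 0x2E → acc = 0x73
Checksum = 0x73.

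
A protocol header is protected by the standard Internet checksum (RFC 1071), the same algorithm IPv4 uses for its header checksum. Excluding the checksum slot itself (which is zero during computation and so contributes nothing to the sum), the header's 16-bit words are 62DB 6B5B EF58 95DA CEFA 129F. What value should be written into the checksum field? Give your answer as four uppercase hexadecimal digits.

CAFB

One's-complement addition (fold any carry out of bit 15 back into bit 0):
  0x62DB + 0x6B5B = 0x0CE36
  0xCE36 + 0xEF58 = 0x1BD8E → wrap carry → 0xBD8F
  0xBD8F + 0x95DA = 0x15369 → wrap carry → 0x536A
  0x536A + 0xCEFA = 0x12264 → wrap carry → 0x2265
  0x2265 + 0x129F = 0x03504
One's-complement sum = 0x3504.
Checksum = ~0x3504 & 0xFFFF = 0xCAFB.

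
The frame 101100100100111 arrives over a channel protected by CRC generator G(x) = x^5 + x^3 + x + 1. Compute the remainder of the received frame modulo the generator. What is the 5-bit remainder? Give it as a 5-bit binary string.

00000

Modulo-2 division of 101100100100111 by 101011:
  pos 0: 101100 XOR 101011 = 000111
  pos 3: 111100 XOR 101011 = 010111
  pos 4: 101111 XOR 101011 = 000100
  pos 7: 100001 XOR 101011 = 001010
  pos 9: 101011 XOR 101011 = 000000
Remainder = 00000 (zero — the frame passes the CRC check).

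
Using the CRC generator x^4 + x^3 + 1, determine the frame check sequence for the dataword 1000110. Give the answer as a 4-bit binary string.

Append 4 zeros: 10001100000. Divide by 11001 (XOR where the leading bit is 1):
  pos 0: 10001 XOR 11001 = 01000
  pos 1: 10001 XOR 11001 = 01000
  pos 2: 10000 XOR 11001 = 01001
  pos 3: 10010 XOR 11001 = 01011
  pos 4: 10110 XOR 11001 = 01111
  pos 5: 11110 XOR 11001 = 00111
Remainder (last 4 bits) = 1110. This is the CRC / FCS.

1110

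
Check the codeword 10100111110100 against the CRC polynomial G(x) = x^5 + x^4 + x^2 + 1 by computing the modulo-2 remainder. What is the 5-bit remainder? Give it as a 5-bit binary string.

00000

Modulo-2 division of 10100111110100 by 110101:
  pos 0: 101001 XOR 110101 = 011100
  pos 1: 111001 XOR 110101 = 001100
  pos 3: 110011 XOR 110101 = 000110
  pos 6: 110101 XOR 110101 = 000000
Remainder = 00000 (zero — the frame passes the CRC check).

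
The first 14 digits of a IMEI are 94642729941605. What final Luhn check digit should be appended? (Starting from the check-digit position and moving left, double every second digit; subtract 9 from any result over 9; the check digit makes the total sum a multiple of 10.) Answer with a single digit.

9

Partial digits right→left: 5 0 6 1 4 9 9 2 7 2 4 6 4 9
Double every second digit counting from the check-digit position (so the 1st, 3rd, 5th, ... of the partial from the right).
  doubled (with −9 where >9): 1 3 8 9 5 8 8 → sum 42
  kept as-is: 0 1 9 2 2 6 9 → sum 29
Total = 42 + 29 = 71.
Check digit = (10 − (71 mod 10)) mod 10 = 9.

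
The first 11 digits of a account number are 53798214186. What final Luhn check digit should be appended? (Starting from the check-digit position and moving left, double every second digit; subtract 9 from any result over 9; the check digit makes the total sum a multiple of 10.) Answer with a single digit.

Partial digits right→left: 6 8 1 4 1 2 8 9 7 3 5
Double every second digit counting from the check-digit position (so the 1st, 3rd, 5th, ... of the partial from the right).
  doubled (with −9 where >9): 3 2 2 7 5 1 → sum 20
  kept as-is: 8 4 2 9 3 → sum 26
Total = 20 + 26 = 46.
Check digit = (10 − (46 mod 10)) mod 10 = 4.

4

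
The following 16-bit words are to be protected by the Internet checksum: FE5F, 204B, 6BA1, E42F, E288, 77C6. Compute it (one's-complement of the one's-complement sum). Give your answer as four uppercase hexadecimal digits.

3734

One's-complement addition (fold any carry out of bit 15 back into bit 0):
  0xFE5F + 0x204B = 0x11EAA → wrap carry → 0x1EAB
  0x1EAB + 0x6BA1 = 0x08A4C
  0x8A4C + 0xE42F = 0x16E7B → wrap carry → 0x6E7C
  0x6E7C + 0xE288 = 0x15104 → wrap carry → 0x5105
  0x5105 + 0x77C6 = 0x0C8CB
One's-complement sum = 0xC8CB.
Checksum = ~0xC8CB & 0xFFFF = 0x3734.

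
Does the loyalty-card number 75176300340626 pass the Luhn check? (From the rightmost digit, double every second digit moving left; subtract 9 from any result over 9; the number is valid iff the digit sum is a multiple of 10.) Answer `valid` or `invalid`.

From the right, keep odd positions and double even positions (subtract 9 from any doubled value over 9):
  doubled (positions 2,4,...): 4 0 6 0 3 2 5 → sum 20
  kept (positions 1,3,...): 6 6 4 0 3 7 5 → sum 31
Total = 51.
51 mod 10 = 1, so the number is invalid.

invalid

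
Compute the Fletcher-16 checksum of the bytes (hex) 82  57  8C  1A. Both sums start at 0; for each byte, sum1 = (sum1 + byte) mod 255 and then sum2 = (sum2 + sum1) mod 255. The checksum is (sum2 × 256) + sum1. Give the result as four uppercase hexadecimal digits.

Running sums (mod 255):
  after byte 0 (82): sum1=130, sum2=130
  after byte 1 (57): sum1=217, sum2=92
  after byte 2 (8C): sum1=102, sum2=194
  after byte 3 (1A): sum1=128, sum2=67
Checksum = sum2·256 + sum1 = 67·256 + 128 = 17280 = 0x4380.

4380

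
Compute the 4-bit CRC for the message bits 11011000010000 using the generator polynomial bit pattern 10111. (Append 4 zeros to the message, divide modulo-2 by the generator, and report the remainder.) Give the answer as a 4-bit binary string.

0100

Append 4 zeros: 110110000100000000. Divide by 10111 (XOR where the leading bit is 1):
  pos 0: 11011 XOR 10111 = 01100
  pos 1: 11000 XOR 10111 = 01111
  pos 2: 11110 XOR 10111 = 01001
  pos 3: 10010 XOR 10111 = 00101
  pos 5: 10101 XOR 10111 = 00010
  pos 8: 10000 XOR 10111 = 00111
  pos 10: 11100 XOR 10111 = 01011
  pos 11: 10110 XOR 10111 = 00001
Remainder (last 4 bits) = 0100. This is the CRC / FCS.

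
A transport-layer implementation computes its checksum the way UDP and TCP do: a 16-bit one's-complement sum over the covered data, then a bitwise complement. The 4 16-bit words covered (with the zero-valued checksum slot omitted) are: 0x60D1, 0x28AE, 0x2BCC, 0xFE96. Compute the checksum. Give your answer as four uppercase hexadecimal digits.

4C1D

One's-complement addition (fold any carry out of bit 15 back into bit 0):
  0x60D1 + 0x28AE = 0x0897F
  0x897F + 0x2BCC = 0x0B54B
  0xB54B + 0xFE96 = 0x1B3E1 → wrap carry → 0xB3E2
One's-complement sum = 0xB3E2.
Checksum = ~0xB3E2 & 0xFFFF = 0x4C1D.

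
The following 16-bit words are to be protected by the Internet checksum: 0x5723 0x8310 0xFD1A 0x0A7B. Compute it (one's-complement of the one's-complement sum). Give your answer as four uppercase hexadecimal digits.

1E36

One's-complement addition (fold any carry out of bit 15 back into bit 0):
  0x5723 + 0x8310 = 0x0DA33
  0xDA33 + 0xFD1A = 0x1D74D → wrap carry → 0xD74E
  0xD74E + 0x0A7B = 0x0E1C9
One's-complement sum = 0xE1C9.
Checksum = ~0xE1C9 & 0xFFFF = 0x1E36.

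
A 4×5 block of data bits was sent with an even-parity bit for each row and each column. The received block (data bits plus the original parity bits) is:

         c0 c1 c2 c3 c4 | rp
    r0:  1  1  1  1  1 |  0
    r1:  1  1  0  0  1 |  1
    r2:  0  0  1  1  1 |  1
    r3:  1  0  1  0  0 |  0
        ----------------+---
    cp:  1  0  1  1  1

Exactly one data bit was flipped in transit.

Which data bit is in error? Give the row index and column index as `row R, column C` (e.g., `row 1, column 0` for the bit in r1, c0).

Recompute each row's even parity and compare to rp:
  r0: data parity 1, sent rp 0 → mismatch
  r1: data parity 1, sent rp 1 → ok
  r2: data parity 1, sent rp 1 → ok
  r3: data parity 0, sent rp 0 → ok
Recompute each column's even parity and compare to cp:
  c0: data parity 1, sent cp 1 → ok
  c1: data parity 0, sent cp 0 → ok
  c2: data parity 1, sent cp 1 → ok
  c3: data parity 0, sent cp 1 → mismatch
  c4: data parity 1, sent cp 1 → ok
Exactly one row (r0) and one column (c3) fail → the flipped bit is at their intersection.

row 0, column 3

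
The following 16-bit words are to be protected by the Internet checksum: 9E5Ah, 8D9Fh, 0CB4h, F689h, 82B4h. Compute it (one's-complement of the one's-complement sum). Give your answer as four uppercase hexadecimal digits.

One's-complement addition (fold any carry out of bit 15 back into bit 0):
  0x9E5A + 0x8D9F = 0x12BF9 → wrap carry → 0x2BFA
  0x2BFA + 0x0CB4 = 0x038AE
  0x38AE + 0xF689 = 0x12F37 → wrap carry → 0x2F38
  0x2F38 + 0x82B4 = 0x0B1EC
One's-complement sum = 0xB1EC.
Checksum = ~0xB1EC & 0xFFFF = 0x4E13.

4E13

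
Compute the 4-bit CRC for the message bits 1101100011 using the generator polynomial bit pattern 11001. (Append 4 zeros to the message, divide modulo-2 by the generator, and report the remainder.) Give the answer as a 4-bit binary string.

Append 4 zeros: 11011000110000. Divide by 11001 (XOR where the leading bit is 1):
  pos 0: 11011 XOR 11001 = 00010
  pos 3: 10000 XOR 11001 = 01001
  pos 4: 10011 XOR 11001 = 01010
  pos 5: 10101 XOR 11001 = 01100
  pos 6: 11000 XOR 11001 = 00001
Remainder (last 4 bits) = 1000. This is the CRC / FCS.

1000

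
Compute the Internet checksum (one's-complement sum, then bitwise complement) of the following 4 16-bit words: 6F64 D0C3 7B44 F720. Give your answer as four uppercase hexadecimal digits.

4D72

One's-complement addition (fold any carry out of bit 15 back into bit 0):
  0x6F64 + 0xD0C3 = 0x14027 → wrap carry → 0x4028
  0x4028 + 0x7B44 = 0x0BB6C
  0xBB6C + 0xF720 = 0x1B28C → wrap carry → 0xB28D
One's-complement sum = 0xB28D.
Checksum = ~0xB28D & 0xFFFF = 0x4D72.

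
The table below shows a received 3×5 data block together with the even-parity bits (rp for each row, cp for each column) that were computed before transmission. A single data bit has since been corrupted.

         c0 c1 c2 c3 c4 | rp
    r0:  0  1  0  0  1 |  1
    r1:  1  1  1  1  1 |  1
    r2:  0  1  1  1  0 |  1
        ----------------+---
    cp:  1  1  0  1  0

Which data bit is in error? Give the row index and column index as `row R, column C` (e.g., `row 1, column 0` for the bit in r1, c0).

Recompute each row's even parity and compare to rp:
  r0: data parity 0, sent rp 1 → mismatch
  r1: data parity 1, sent rp 1 → ok
  r2: data parity 1, sent rp 1 → ok
Recompute each column's even parity and compare to cp:
  c0: data parity 1, sent cp 1 → ok
  c1: data parity 1, sent cp 1 → ok
  c2: data parity 0, sent cp 0 → ok
  c3: data parity 0, sent cp 1 → mismatch
  c4: data parity 0, sent cp 0 → ok
Exactly one row (r0) and one column (c3) fail → the flipped bit is at their intersection.

row 0, column 3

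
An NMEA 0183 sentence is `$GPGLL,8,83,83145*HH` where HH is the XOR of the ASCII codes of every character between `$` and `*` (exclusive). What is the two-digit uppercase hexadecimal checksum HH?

XOR the ASCII codes of the payload characters:
  'G' = 0x47 → acc = 0x47
  'P' = 0x50 → acc = 0x17
  'G' = 0x47 → acc = 0x50
  'L' = 0x4C → acc = 0x1C
  'L' = 0x4C → acc = 0x50
  ',' = 0x2C → acc = 0x7C
  '8' = 0x38 → acc = 0x44
  ',' = 0x2C → acc = 0x68
  '8' = 0x38 → acc = 0x50
  '3' = 0x33 → acc = 0x63
  ',' = 0x2C → acc = 0x4F
  '8' = 0x38 → acc = 0x77
  '3' = 0x33 → acc = 0x44
  '1' = 0x31 → acc = 0x75
  '4' = 0x34 → acc = 0x41
  '5' = 0x35 → acc = 0x74
Checksum = 0x74.

74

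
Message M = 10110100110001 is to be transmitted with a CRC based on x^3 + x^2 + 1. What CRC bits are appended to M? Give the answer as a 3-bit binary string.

010

Append 3 zeros: 10110100110001000. Divide by 1101 (XOR where the leading bit is 1):
  pos 0: 1011 XOR 1101 = 0110
  pos 1: 1100 XOR 1101 = 0001
  pos 4: 1100 XOR 1101 = 0001
  pos 7: 1110 XOR 1101 = 0011
  pos 9: 1100 XOR 1101 = 0001
  pos 12: 1100 XOR 1101 = 0001
Remainder (last 3 bits) = 010. This is the CRC / FCS.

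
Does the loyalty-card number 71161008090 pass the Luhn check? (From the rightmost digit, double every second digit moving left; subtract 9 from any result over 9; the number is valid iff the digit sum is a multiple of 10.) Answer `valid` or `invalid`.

valid

From the right, keep odd positions and double even positions (subtract 9 from any doubled value over 9):
  doubled (positions 2,4,...): 9 7 0 3 2 → sum 21
  kept (positions 1,3,...): 0 0 0 1 1 7 → sum 9
Total = 30.
30 mod 10 = 0, so the number is valid.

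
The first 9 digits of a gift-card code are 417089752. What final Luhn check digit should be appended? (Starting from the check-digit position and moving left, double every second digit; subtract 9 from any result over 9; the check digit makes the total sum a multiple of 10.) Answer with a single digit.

6

Partial digits right→left: 2 5 7 9 8 0 7 1 4
Double every second digit counting from the check-digit position (so the 1st, 3rd, 5th, ... of the partial from the right).
  doubled (with −9 where >9): 4 5 7 5 8 → sum 29
  kept as-is: 5 9 0 1 → sum 15
Total = 29 + 15 = 44.
Check digit = (10 − (44 mod 10)) mod 10 = 6.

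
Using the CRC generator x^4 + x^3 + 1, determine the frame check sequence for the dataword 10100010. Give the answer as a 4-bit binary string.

0011

Append 4 zeros: 101000100000. Divide by 11001 (XOR where the leading bit is 1):
  pos 0: 10100 XOR 11001 = 01101
  pos 1: 11010 XOR 11001 = 00011
  pos 4: 11100 XOR 11001 = 00101
  pos 6: 10100 XOR 11001 = 01101
  pos 7: 11010 XOR 11001 = 00011
Remainder (last 4 bits) = 0011. This is the CRC / FCS.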